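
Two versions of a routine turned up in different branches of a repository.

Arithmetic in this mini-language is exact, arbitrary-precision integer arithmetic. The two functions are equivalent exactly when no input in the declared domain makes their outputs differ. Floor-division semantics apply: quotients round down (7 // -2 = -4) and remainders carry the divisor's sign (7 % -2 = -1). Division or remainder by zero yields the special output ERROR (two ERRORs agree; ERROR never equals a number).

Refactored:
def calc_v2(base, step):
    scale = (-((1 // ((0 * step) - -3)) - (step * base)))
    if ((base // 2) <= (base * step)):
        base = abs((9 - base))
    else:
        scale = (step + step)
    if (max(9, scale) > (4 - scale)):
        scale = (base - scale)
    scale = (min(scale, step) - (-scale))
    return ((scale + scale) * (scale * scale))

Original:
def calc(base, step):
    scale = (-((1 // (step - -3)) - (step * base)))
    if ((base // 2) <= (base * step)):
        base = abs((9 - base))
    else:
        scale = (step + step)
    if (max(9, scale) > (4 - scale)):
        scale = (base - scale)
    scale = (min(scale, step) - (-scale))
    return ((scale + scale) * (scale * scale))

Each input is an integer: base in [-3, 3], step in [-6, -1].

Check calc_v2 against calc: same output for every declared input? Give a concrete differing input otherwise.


There is a counterexample at base=-3, step=-6: -5488 on one side, -3456 on the other.
calc: scale = 19; ((base // 2) <= (base * step)) -> true; base = 12; (max(9, scale) > (4 - scale)) -> true; scale = -7; scale = -14; return -5488
calc_v2: scale = 18; ((base // 2) <= (base * step)) -> true; base = 12; (max(9, scale) > (4 - scale)) -> true; scale = -6; scale = -12; return -3456
verdict: not equivalent; witness: base=-3, step=-6


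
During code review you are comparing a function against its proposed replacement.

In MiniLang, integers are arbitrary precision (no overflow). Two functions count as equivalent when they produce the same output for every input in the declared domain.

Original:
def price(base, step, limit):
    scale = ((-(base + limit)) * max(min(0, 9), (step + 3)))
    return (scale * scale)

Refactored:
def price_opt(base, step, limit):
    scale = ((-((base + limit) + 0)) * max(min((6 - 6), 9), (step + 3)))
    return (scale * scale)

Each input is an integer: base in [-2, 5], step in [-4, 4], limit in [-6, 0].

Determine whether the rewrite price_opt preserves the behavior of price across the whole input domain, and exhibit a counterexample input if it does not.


Behavior is preserved: although arithmetic usage differs; constant usage differs, the outputs never diverge.
One worked example (base=3, step=0, limit=-4) — price: scale = 3; return 9; price_opt: scale = 3; return 9; agreement on 9.
Checked all 504 inputs in the declared domain: the outputs agree on every one.
verdict: equivalent


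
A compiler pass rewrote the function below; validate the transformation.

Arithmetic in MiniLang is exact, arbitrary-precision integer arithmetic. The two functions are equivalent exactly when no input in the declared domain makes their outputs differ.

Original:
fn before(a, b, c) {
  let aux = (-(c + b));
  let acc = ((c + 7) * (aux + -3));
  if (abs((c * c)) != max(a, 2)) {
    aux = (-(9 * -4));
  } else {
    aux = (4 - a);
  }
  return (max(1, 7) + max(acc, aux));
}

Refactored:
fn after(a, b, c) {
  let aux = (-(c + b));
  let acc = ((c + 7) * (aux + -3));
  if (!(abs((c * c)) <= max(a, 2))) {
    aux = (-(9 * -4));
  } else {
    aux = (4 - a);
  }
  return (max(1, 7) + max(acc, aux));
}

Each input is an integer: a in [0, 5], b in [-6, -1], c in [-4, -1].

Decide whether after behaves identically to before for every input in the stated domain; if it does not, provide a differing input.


There is a counterexample at a=0, b=-6, c=-1: 43 on one side, 31 on the other.
before: aux := 7 | acc := 24 | (abs((c * c)) != max(a, 2)): true | aux := 36 | result 43
after: aux := 7 | acc := 24 | (!(abs((c * c)) <= max(a, 2))): false | aux := 4 | result 31
verdict: not equivalent; witness: a=0, b=-6, c=-1


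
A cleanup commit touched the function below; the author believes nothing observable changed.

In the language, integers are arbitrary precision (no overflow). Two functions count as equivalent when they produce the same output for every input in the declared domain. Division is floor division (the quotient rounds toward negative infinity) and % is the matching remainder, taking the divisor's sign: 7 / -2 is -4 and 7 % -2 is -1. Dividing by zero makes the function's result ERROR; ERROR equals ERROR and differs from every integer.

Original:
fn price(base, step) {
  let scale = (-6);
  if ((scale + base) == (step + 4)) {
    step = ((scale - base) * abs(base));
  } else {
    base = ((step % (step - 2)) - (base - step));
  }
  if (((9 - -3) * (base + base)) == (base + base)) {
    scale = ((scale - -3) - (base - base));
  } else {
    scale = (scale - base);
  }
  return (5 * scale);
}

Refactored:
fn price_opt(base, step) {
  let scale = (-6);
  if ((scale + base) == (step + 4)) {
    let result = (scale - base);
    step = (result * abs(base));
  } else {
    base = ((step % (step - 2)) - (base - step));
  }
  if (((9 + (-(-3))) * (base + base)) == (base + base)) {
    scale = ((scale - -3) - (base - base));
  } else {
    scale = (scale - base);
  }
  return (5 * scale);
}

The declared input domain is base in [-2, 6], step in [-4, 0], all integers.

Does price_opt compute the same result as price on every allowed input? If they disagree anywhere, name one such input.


Behavior is preserved: although local variable names differ; statement counts differ; arithmetic usage differs, the outputs never diverge.
Spot check at base=6, step=-4 — price: scale = -6; ((scale + base) == (step + 4)) -> true; step = -72; (((9 - -3) * (base + base)) == (base + base)) -> false; scale = -12; return -60. price_opt: scale = -6; ((scale + base) == (step + 4)) -> true; result = -12; step = -72; (((9 + (-(-3))) * (base + base)) == (base + base)) -> false; scale = -12; return -60. Both give -60.
Sweeping the whole domain (45 inputs) finds no disagreement.
verdict: equivalent


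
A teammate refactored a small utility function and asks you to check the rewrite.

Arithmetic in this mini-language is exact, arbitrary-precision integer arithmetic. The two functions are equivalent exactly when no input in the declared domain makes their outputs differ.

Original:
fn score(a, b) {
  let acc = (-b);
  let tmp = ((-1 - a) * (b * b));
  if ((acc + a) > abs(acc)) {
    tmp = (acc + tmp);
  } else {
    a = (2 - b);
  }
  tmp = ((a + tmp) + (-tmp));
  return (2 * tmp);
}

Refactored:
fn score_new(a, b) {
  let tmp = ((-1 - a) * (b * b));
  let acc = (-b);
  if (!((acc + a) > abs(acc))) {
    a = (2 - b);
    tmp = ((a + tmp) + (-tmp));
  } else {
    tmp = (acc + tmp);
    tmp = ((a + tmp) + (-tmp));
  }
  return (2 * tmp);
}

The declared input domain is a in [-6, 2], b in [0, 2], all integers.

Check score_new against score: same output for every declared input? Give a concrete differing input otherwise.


Side by side, the visible changes include: statement counts differ; also boolean connective usage differs; also arithmetic usage differs.
Spot check at a=-5, b=2 — score: acc := -2 | tmp := 16 | ((acc + a) > abs(acc)): false | a := 0 | tmp := 0 | result 0. score_new: tmp := 16 | acc := -2 | (!((acc + a) > abs(acc))): true | a := 0 | tmp := 0 | result 0. Both give 0.
Checked all 27 inputs in the declared domain: the outputs agree on every one.
verdict: equivalent


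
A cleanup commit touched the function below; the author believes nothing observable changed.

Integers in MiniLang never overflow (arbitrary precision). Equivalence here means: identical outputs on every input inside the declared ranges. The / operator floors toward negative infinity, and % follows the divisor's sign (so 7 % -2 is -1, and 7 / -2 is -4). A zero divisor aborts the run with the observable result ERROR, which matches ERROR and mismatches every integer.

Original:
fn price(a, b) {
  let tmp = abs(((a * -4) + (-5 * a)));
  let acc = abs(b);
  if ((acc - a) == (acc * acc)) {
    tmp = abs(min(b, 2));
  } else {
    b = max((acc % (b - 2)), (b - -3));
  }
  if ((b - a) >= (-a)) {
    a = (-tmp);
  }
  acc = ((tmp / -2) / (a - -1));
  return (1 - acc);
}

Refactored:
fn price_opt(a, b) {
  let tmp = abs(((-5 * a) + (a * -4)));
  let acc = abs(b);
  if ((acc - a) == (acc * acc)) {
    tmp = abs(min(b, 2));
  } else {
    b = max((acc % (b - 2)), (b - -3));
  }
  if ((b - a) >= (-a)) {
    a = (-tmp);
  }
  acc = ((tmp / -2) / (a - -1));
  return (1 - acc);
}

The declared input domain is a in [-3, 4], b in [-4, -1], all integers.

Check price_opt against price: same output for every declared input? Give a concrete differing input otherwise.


Changes here: same computation, different form; the full 32-point sweep finds no disagreement.
verdict: equivalent


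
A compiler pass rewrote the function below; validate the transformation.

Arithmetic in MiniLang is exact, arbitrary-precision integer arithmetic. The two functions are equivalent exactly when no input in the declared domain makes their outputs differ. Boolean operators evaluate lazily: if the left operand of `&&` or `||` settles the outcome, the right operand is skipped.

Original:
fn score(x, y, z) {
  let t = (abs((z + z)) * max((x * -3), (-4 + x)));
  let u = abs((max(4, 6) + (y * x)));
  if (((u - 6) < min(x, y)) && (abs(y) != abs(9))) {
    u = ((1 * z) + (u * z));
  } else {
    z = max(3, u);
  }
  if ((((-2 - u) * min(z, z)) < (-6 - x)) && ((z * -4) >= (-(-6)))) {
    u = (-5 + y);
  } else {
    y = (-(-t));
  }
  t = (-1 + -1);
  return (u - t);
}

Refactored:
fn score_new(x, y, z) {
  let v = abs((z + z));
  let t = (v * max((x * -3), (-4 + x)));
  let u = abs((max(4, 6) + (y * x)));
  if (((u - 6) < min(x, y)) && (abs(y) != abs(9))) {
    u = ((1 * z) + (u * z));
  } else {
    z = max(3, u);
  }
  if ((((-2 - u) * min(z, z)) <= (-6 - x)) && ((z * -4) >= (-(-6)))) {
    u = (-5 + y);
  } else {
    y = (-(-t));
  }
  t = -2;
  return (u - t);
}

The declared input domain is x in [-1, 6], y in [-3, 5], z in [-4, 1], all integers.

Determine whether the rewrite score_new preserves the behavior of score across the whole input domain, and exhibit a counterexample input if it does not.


Consider the input x=2, y=-3, z=-4.
score: t = -16; u = 0; (((u - 6) < min(x, y)) && (abs(y) != abs(9))) -> true; u = -4; ((((-2 - u) * min(z, z)) < (-6 - x)) && ((z * -4) >= (-(-6)))) -> false; y = -16; t = -2; return -2
score_new: v = 8; t = -16; u = 0; (((u - 6) < min(x, y)) && (abs(y) != abs(9))) -> true; u = -4; ((((-2 - u) * min(z, z)) <= (-6 - x)) && ((z * -4) >= (-(-6)))) -> true; u = -8; t = -2; return -6
-2 against -6: the behavior changed.
verdict: not equivalent; witness: x=2, y=-3, z=-4


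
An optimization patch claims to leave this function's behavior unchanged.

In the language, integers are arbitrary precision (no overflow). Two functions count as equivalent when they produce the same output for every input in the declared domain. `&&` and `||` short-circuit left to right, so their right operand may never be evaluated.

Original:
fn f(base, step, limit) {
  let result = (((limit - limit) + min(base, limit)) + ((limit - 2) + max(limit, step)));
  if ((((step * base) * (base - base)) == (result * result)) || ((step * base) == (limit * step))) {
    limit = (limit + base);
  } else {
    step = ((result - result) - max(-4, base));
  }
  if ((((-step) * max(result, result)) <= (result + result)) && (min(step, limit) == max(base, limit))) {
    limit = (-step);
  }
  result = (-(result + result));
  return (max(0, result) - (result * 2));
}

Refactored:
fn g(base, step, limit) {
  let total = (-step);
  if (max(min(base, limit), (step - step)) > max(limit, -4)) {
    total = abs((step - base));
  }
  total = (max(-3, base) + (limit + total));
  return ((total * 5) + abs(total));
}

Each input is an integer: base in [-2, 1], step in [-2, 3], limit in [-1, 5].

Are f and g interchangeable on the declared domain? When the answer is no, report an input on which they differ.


Not equivalent: base=-2, step=-2, limit=0 separates them (-8 vs 0).
f: result becomes -4; next ((((step * base) * (base - base)) == (result * result)) || ((step * base) == (limit * step))) evaluates to false; next step becomes 2; next ((((-step) * max(result, result)) <= (result + result)) && (min(step, limit) == max(base, limit))) evaluates to false; next result becomes 8; next final value -8
g: total becomes 2; next (max(min(base, limit), (step - step)) > max(limit, -4)) evaluates to false; next total becomes 0; next final value 0
verdict: not equivalent; witness: base=-2, step=-2, limit=0


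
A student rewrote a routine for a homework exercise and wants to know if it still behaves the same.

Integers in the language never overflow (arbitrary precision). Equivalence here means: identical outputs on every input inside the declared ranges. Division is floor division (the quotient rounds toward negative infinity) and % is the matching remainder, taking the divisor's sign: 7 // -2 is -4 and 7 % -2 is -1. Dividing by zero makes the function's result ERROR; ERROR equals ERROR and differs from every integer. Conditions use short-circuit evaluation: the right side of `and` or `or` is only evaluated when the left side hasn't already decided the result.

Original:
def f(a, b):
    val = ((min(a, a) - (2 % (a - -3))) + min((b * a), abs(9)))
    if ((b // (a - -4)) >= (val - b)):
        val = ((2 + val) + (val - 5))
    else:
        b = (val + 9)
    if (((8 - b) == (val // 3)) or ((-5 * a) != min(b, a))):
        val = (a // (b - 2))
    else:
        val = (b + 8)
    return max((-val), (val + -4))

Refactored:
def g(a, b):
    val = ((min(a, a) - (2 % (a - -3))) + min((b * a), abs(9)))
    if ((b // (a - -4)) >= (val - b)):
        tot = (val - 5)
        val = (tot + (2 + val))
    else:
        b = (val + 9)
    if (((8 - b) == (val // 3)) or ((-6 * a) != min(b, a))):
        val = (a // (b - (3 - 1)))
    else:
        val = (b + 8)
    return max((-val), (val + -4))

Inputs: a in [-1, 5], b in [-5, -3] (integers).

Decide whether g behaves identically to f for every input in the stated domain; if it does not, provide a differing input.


Input a=1, b=-5: -1 from f versus 1 from g.
verdict: not equivalent; witness: a=1, b=-5


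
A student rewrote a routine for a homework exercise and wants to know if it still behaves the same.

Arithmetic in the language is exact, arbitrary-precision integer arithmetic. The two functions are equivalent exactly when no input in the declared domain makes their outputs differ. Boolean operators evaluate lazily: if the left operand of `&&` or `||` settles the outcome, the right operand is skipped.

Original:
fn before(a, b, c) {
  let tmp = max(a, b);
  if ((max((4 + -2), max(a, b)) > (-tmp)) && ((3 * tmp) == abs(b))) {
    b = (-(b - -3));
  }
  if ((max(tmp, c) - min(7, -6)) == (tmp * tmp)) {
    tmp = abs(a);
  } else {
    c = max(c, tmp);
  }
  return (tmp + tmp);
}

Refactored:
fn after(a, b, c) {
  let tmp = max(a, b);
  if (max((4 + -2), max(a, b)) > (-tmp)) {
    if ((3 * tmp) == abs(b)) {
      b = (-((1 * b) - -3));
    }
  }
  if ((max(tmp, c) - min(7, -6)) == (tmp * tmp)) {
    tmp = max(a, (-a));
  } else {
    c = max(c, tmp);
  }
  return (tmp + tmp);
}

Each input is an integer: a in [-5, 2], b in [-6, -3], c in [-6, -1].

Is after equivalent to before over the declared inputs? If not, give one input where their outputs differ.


Side by side, the visible changes include: statement counts differ, and boolean connective usage differs, and min/max/abs usage differs, and branching structure differs, and constant usage differs, and arithmetic usage differs.
Tracing a=-1, b=-5, c=-5: before: tmp := -1 | ((max((4 + -2), max(a, b)) > (-tmp)) && ((3 * tmp) == abs(b))): false | ((max(tmp, c) - min(7, -6)) == (tmp * tmp)): false | c := -1 | result -2 | after: tmp := -1 | (max((4 + -2), max(a, b)) > (-tmp)): true | ((3 * tmp) == abs(b)): false | ((max(tmp, c) - min(7, -6)) == (tmp * tmp)): false | c := -1 | result -2 — matching result -2.
Across all 192 domain points the two functions coincide.
verdict: equivalent


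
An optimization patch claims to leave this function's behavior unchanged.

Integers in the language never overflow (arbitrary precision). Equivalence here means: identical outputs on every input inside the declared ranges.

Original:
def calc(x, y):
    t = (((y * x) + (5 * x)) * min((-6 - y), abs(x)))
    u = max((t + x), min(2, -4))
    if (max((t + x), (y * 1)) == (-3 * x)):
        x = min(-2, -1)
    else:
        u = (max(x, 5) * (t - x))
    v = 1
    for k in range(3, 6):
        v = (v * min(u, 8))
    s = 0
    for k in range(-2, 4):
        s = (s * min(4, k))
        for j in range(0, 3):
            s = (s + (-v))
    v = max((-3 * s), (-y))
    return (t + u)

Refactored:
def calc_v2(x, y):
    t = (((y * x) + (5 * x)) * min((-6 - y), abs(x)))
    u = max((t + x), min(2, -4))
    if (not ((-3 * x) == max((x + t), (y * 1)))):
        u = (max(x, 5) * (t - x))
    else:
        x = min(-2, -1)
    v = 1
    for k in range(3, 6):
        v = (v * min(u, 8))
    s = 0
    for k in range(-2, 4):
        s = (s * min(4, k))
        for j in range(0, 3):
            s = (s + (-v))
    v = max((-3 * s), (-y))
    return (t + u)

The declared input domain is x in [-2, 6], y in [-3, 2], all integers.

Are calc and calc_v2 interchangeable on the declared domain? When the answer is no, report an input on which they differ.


Reading the diff, among the changes: boolean connective usage differs.
Tracing x=0, y=1: calc: t=0, then u=0, then (max((t + x), (y * 1)) == (-3 * x)) is false, then u=0, then v=1, then (k=3), then v=0, then (k=4), then v=0, then (k=5), then v=0, then s=0, then (k=-2), then s=0, then (j=0), then s=0, then (j=1), then s=0, then (j=2), then s=0, then (k=-1), then s=0, then (j=0), then s=0, then (j=1), then s=0, then (j=2), then s=0, then (k=0), then s=0, then (j=0), then s=0, then (j=1), then s=0, then (j=2), then s=0, then (k=1), then s=0, then (j=0), then s=0, then (j=1), then s=0, then (j=2), then s=0, then (k=2), then s=0, then (j=0), then s=0, then (j=1), then s=0, then (j=2), then s=0, then (k=3), then s=0, then (j=0), then s=0, then (j=1), then s=0, then (j=2), then s=0, then v=0, then returns 0 | calc_v2: t=0, then u=0, then (not ((-3 * x) == max((x + t), (y * 1)))) is true, then u=0, then v=1, then (k=3), then v=0, then (k=4), then v=0, then (k=5), then v=0, then s=0, then (k=-2), then s=0, then (j=0), then s=0, then (j=1), then s=0, then (j=2), then s=0, then (k=-1), then s=0, then (j=0), then s=0, then (j=1), then s=0, then (j=2), then s=0, then (k=0), then s=0, then (j=0), then s=0, then (j=1), then s=0, then (j=2), then s=0, then (k=1), then s=0, then (j=0), then s=0, then (j=1), then s=0, then (j=2), then s=0, then (k=2), then s=0, then (j=0), then s=0, then (j=1), then s=0, then (j=2), then s=0, then (k=3), then s=0, then (j=0), then s=0, then (j=1), then s=0, then (j=2), then s=0, then v=0, then returns 0 — matching result 0.
Across all 54 domain points the two functions coincide.
verdict: equivalent


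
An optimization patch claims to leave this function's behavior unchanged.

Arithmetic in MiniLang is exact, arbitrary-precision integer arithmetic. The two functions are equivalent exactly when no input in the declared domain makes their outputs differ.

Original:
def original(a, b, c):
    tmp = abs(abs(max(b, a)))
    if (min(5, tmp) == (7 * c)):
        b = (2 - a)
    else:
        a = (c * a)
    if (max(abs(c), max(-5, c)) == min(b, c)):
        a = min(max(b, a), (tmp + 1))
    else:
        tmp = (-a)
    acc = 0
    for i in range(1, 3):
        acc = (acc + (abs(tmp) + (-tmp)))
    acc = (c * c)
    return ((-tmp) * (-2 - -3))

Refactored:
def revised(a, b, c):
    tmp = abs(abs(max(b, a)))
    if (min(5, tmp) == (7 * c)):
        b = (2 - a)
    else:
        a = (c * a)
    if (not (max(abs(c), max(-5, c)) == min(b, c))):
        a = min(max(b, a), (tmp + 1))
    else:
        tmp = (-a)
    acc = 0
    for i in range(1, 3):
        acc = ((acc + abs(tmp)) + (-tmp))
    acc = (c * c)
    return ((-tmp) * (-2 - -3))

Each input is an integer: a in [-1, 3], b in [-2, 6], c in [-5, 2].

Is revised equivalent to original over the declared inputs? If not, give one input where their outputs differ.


On input a=-1, b=-2, c=-5, original returns 5 while revised returns -1.
verdict: not equivalent; witness: a=-1, b=-2, c=-5


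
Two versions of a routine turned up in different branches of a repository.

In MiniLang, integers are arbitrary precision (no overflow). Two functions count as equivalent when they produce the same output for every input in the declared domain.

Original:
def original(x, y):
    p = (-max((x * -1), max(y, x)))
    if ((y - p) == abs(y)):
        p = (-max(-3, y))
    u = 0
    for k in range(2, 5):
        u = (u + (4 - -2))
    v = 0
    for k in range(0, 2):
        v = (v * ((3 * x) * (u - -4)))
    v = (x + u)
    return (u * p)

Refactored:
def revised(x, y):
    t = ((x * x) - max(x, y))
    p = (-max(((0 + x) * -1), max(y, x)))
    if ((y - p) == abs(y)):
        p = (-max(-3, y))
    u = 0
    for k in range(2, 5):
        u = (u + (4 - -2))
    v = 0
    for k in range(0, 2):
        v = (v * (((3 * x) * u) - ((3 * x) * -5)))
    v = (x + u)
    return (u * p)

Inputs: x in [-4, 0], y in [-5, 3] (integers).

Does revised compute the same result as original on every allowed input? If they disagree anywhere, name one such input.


Equivalent. Although `-4` became `-5`, no input in the stated domain can expose it.
Sweeping the whole domain (45 inputs) finds no disagreement.
One worked example (x=-1, y=1) — original: p=-1, then ((y - p) == abs(y)) is false, then u=0, then (k=2), then u=6, then (k=3), then u=12, then (k=4), then u=18, then v=0, then (k=0), then v=0, then (k=1), then v=0, then v=17, then returns -18; revised: t=0, then p=-1, then ((y - p) == abs(y)) is false, then u=0, then (k=2), then u=6, then (k=3), then u=12, then (k=4), then u=18, then v=0, then (k=0), then v=0, then (k=1), then v=0, then v=17, then returns -18; agreement on -18.
verdict: equivalent


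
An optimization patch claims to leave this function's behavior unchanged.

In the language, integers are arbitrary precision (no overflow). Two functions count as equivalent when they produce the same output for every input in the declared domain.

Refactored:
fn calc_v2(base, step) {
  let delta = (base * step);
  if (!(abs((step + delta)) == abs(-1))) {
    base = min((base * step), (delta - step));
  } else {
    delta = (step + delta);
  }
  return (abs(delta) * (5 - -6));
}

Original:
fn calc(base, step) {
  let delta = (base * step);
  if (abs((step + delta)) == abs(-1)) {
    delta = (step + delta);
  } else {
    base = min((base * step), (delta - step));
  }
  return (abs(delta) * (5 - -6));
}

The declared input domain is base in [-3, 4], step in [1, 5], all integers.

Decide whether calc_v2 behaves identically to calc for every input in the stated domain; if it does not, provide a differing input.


The two are interchangeable: boolean connective usage differs, and every declared input agrees.
Spot check at base=3, step=4 — calc: delta=12, then (abs((step + delta)) == abs(-1)) is false, then base=8, then returns 132. calc_v2: delta=12, then (!(abs((step + delta)) == abs(-1))) is true, then base=8, then returns 132. Both give 132.
Sweeping the whole domain (40 inputs) finds no disagreement.
verdict: equivalent


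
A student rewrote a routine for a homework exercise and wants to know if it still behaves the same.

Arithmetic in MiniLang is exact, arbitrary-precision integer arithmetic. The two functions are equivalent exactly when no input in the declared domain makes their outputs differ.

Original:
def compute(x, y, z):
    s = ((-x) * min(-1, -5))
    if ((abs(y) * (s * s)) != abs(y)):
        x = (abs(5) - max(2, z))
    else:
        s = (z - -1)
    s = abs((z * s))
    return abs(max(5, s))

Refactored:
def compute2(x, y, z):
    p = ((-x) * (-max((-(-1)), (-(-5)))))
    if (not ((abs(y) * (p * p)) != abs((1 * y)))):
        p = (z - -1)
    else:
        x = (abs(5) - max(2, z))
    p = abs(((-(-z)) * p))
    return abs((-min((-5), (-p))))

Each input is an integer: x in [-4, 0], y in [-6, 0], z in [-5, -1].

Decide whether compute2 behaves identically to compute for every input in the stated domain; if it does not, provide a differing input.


Equivalent — the differences include local variable names differ, and boolean connective usage differs, and constant usage differs, and arithmetic usage differs, yet no declared input distinguishes the two.
Tracing x=-3, y=-3, z=-3: compute: s := -15 | ((abs(y) * (s * s)) != abs(y)): true | x := 3 | s := 45 | result 45 | compute2: p := -15 | (not ((abs(y) * (p * p)) != abs((1 * y)))): false | x := 3 | p := 45 | result 45 — matching result 45.
An exhaustive pass over the 175 declared inputs shows identical outputs.
verdict: equivalent


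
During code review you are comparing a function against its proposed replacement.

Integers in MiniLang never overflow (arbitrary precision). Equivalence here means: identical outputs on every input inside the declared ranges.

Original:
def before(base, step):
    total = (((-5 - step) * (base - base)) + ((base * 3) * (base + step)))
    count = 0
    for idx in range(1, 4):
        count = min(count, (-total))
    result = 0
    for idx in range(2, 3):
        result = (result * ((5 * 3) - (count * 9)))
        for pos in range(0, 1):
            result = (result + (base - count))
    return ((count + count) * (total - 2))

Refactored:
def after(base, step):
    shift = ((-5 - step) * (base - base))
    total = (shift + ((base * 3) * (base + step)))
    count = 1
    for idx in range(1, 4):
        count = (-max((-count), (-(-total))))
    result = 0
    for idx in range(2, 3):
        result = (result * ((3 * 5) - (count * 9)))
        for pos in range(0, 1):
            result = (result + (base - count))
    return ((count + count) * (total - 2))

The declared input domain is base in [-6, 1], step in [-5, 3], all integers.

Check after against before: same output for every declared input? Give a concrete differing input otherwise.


Consider the input base=-2, step=3.
before: total = -6; count = 0; [idx=1]; count = 0; [idx=2]; count = 0; [idx=3]; count = 0; result = 0; [idx=2]; result = 0; [pos=0]; result = -2; return 0
after: shift = 0; total = -6; count = 1; [idx=1]; count = 1; [idx=2]; count = 1; [idx=3]; count = 1; result = 0; [idx=2]; result = 0; [pos=0]; result = -3; return -16
0 and -16 differ, so these are not the same function on this domain.
verdict: not equivalent; witness: base=-2, step=3


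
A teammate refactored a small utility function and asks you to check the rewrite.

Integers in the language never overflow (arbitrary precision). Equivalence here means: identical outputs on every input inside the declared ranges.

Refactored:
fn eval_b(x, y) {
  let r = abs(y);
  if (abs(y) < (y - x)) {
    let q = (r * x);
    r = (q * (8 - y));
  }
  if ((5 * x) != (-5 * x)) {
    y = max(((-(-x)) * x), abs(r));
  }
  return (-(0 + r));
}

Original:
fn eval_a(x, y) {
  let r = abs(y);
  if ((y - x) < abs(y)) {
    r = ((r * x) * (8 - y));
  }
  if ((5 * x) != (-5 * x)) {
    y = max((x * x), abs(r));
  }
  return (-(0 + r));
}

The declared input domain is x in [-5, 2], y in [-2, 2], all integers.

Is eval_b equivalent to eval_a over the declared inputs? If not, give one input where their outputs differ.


Take x=-5, y=-2.
eval_a: r := 2 | ((y - x) < abs(y)): false | ((5 * x) != (-5 * x)): true | y := 25 | result -2
eval_b: r := 2 | (abs(y) < (y - x)): true | q := -10 | r := -100 | ((5 * x) != (-5 * x)): true | y := 100 | result 100
-2 against 100: the behavior changed.
verdict: not equivalent; witness: x=-5, y=-2


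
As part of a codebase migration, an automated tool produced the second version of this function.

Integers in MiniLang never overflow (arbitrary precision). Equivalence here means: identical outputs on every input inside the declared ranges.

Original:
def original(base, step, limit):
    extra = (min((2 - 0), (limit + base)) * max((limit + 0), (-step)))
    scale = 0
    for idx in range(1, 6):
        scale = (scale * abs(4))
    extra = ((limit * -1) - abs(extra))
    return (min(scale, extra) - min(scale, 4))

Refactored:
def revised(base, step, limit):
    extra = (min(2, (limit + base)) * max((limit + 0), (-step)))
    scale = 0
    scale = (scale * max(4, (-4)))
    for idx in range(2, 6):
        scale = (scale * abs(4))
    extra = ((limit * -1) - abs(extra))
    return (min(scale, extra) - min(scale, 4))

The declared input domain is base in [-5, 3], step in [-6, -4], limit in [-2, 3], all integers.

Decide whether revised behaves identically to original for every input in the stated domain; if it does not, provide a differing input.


Although constant usage differs, plus loop structure differs, plus min/max/abs usage differs, plus arithmetic usage differs, plus statement counts differ, 162/162 inputs agree.
verdict: equivalent


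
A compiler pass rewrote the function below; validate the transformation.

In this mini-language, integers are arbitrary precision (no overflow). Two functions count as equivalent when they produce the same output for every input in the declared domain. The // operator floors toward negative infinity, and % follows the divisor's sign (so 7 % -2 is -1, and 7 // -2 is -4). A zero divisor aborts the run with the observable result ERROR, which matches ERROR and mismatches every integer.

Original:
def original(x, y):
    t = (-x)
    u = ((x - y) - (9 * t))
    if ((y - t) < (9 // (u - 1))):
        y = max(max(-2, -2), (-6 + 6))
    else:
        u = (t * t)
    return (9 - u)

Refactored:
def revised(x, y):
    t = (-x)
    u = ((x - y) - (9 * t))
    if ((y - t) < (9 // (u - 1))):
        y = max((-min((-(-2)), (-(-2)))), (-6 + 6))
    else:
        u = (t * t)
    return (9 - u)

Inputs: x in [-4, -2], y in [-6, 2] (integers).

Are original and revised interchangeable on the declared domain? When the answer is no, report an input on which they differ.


Comparing the listings, the differences include: min/max/abs usage differs.
Spot check at x=-3, y=2 — original: t = 3; u = -32; ((y - t) < (9 // (u - 1))) -> false; u = 9; return 0. revised: t = 3; u = -32; ((y - t) < (9 // (u - 1))) -> false; u = 9; return 0. Both give 0.
Across all 27 domain points the two functions coincide.
verdict: equivalent


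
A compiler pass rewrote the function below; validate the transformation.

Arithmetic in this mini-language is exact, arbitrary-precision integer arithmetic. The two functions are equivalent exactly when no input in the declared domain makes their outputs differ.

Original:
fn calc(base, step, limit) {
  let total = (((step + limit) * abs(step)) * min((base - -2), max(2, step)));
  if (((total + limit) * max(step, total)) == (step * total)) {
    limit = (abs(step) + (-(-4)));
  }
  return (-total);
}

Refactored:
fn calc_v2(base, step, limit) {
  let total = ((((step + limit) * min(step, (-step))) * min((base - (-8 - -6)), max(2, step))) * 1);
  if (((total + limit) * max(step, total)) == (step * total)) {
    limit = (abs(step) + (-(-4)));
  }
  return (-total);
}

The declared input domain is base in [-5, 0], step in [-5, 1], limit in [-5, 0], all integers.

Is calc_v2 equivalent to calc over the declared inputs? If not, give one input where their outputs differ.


Input base=-5, step=-5, limit=-5: -150 from calc versus 150 from calc_v2.
verdict: not equivalent; witness: base=-5, step=-5, limit=-5


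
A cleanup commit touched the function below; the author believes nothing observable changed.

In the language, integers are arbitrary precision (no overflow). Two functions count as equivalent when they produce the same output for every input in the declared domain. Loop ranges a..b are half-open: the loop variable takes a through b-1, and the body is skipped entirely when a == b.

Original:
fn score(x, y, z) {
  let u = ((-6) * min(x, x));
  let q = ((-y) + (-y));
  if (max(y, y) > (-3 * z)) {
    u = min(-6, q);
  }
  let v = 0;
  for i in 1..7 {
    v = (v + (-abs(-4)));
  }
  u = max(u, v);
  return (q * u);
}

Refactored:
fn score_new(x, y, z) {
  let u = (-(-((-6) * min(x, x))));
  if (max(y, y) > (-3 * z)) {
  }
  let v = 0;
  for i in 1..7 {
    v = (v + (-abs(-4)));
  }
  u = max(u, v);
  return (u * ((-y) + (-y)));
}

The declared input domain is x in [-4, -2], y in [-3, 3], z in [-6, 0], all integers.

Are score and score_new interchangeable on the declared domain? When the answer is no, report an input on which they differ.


On input x=-4, y=1, z=0, score returns 12 while score_new returns -48.
verdict: not equivalent; witness: x=-4, y=1, z=0


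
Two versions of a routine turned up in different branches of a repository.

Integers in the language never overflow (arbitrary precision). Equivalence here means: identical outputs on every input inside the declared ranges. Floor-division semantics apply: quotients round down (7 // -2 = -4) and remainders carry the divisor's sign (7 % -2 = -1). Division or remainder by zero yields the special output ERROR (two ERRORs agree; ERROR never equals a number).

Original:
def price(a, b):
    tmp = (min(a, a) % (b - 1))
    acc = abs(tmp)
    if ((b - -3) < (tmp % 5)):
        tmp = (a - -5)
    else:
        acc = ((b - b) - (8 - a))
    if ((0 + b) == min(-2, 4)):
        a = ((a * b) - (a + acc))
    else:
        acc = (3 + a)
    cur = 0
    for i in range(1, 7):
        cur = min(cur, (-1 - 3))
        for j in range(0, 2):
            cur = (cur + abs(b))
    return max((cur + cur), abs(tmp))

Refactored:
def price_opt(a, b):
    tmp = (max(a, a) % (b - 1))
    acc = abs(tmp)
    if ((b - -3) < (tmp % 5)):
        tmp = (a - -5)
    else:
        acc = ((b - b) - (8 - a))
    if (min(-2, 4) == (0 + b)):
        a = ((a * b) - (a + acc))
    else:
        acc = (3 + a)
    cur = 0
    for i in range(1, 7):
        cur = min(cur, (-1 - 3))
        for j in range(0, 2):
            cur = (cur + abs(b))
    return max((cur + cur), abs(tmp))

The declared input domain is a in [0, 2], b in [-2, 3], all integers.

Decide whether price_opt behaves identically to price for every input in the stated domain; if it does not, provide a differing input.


Equivalent. Although `min(a, a)` became `max(a, a)`, no input in the stated domain can expose it.
Checked all 18 inputs in the declared domain: the outputs agree on every one.
Tracing a=2, b=0: price: tmp becomes 0; next acc becomes 0; next ((b - -3) < (tmp % 5)) evaluates to false; next acc becomes -6; next ((0 + b) == min(-2, 4)) evaluates to false; next acc becomes 5; next cur becomes 0; next at i=1:; next cur becomes -4; next at j=0:; next cur becomes -4; next at j=1:; next cur becomes -4; next at i=2:; next cur becomes -4; next at j=0:; next cur becomes -4; next at j=1:; next cur becomes -4; next at i=3:; next cur becomes -4; next at j=0:; next cur becomes -4; next at j=1:; next cur becomes -4; next at i=4:; next cur becomes -4; next at j=0:; next cur becomes -4; next at j=1:; next cur becomes -4; next at i=5:; next cur becomes -4; next at j=0:; next cur becomes -4; next at j=1:; next cur becomes -4; next at i=6:; next cur becomes -4; next at j=0:; next cur becomes -4; next at j=1:; next cur becomes -4; next final value 0 | price_opt: tmp becomes 0; next acc becomes 0; next ((b - -3) < (tmp % 5)) evaluates to false; next acc becomes -6; next (min(-2, 4) == (0 + b)) evaluates to false; next acc becomes 5; next cur becomes 0; next at i=1:; next cur becomes -4; next at j=0:; next cur becomes -4; next at j=1:; next cur becomes -4; next at i=2:; next cur becomes -4; next at j=0:; next cur becomes -4; next at j=1:; next cur becomes -4; next at i=3:; next cur becomes -4; next at j=0:; next cur becomes -4; next at j=1:; next cur becomes -4; next at i=4:; next cur becomes -4; next at j=0:; next cur becomes -4; next at j=1:; next cur becomes -4; next at i=5:; next cur becomes -4; next at j=0:; next cur becomes -4; next at j=1:; next cur becomes -4; next at i=6:; next cur becomes -4; next at j=0:; next cur becomes -4; next at j=1:; next cur becomes -4; next final value 0 — matching result 0.
verdict: equivalent


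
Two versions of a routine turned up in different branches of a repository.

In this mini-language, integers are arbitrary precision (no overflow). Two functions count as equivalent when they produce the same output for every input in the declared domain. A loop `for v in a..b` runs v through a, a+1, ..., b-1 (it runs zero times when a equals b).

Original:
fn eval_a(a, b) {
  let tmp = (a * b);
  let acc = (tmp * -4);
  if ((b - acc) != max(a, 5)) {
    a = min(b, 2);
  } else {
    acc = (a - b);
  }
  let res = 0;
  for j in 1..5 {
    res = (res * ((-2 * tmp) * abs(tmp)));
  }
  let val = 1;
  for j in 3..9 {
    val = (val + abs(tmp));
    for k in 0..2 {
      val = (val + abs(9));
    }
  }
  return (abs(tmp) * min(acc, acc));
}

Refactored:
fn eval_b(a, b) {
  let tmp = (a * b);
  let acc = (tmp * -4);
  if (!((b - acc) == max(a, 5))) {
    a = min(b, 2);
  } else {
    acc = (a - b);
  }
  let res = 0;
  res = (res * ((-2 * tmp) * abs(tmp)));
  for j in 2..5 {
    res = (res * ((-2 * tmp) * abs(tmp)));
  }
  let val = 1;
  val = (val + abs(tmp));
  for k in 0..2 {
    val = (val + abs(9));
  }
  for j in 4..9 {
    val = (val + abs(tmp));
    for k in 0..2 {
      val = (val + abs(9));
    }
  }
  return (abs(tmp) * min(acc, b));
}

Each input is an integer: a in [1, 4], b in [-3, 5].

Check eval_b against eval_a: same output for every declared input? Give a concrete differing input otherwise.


Input a=1, b=-3: 36 from eval_a versus -9 from eval_b.
verdict: not equivalent; witness: a=1, b=-3


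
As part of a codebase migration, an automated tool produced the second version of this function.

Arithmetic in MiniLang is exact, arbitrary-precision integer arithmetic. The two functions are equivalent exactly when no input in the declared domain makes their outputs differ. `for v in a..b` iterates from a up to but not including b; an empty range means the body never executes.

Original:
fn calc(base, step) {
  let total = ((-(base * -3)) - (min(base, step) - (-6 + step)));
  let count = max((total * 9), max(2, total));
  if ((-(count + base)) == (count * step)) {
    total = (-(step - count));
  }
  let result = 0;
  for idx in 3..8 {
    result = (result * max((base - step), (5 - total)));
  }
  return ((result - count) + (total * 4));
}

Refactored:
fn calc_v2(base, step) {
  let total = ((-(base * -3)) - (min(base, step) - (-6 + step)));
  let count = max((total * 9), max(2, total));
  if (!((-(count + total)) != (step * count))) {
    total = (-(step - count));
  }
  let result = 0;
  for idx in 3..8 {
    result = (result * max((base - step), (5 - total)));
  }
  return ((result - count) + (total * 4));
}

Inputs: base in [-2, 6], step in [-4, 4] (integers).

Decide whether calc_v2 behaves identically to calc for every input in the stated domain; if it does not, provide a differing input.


Run the pair on base=-2, step=0.
calc: total becomes -10; next count becomes 2; next ((-(count + base)) == (count * step)) evaluates to true; next total becomes 2; next result becomes 0; next at idx=3:; next result becomes 0; next at idx=4:; next result becomes 0; next at idx=5:; next result becomes 0; next at idx=6:; next result becomes 0; next at idx=7:; next result becomes 0; next final value 6
calc_v2: total becomes -10; next count becomes 2; next (!((-(count + total)) != (step * count))) evaluates to false; next result becomes 0; next at idx=3:; next result becomes 0; next at idx=4:; next result becomes 0; next at idx=5:; next result becomes 0; next at idx=6:; next result becomes 0; next at idx=7:; next result becomes 0; next final value -42
6 and -42 differ, so these are not the same function on this domain.
verdict: not equivalent; witness: base=-2, step=0


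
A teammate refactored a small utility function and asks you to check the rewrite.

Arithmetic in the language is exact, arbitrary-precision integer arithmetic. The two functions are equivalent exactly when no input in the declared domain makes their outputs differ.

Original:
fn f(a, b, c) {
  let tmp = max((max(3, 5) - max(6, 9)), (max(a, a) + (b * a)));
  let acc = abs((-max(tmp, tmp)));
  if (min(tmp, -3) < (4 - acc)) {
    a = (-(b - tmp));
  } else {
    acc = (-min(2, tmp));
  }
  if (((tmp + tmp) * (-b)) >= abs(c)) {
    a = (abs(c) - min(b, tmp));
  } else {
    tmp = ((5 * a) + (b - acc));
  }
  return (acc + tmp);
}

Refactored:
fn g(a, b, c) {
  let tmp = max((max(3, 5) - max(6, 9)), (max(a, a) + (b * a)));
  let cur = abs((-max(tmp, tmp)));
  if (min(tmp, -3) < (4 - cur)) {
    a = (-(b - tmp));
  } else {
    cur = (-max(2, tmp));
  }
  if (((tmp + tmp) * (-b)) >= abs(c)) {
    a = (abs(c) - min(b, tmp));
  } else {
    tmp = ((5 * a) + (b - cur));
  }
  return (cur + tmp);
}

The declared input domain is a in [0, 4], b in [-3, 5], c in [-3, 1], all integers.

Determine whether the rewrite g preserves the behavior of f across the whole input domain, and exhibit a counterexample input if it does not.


The edit looks behavioral (`min(2, tmp)` became `max(2, tmp)`), but over these ranges it never changes the outcome.
Spot check at a=0, b=4, c=-1 — f: tmp = 0; acc = 0; (min(tmp, -3) < (4 - acc)) -> true; a = -4; (((tmp + tmp) * (-b)) >= abs(c)) -> false; tmp = -16; return -16. g: tmp = 0; cur = 0; (min(tmp, -3) < (4 - cur)) -> true; a = -4; (((tmp + tmp) * (-b)) >= abs(c)) -> false; tmp = -16; return -16. Both give -16.
Checked all 225 inputs in the declared domain: the outputs agree on every one.
verdict: equivalent
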